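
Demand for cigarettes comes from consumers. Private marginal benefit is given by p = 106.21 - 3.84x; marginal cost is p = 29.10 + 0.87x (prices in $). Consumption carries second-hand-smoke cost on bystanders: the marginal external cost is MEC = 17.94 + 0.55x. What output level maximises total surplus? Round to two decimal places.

x* = 11.25

Social marginal benefit = demand − MEC = 88.27 - 4.39x.
Set SMB = MC: 88.27 - 4.39x = 29.10 + 0.87x → x* = 11.2490.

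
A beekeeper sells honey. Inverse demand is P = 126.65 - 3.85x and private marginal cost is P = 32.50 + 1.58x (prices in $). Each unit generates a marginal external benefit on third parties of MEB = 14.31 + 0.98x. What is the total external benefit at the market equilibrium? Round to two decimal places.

$395.43

Market equilibrium (private): 32.50 + 1.58x = 126.65 - 3.85x → x_m = 17.3389.
Total external benefit = ∫₀^{x_m} (14.31 + 0.98x) dx = 14.31×17.3389 + ½×0.98×17.3389² = 395.4320.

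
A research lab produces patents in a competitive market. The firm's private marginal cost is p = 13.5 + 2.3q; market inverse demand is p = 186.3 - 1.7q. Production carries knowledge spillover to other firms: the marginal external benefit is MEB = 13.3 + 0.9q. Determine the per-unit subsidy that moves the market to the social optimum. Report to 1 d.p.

Social marginal cost = private MC − MEB = 0.2 + 1.4q.
Set SMC = demand: 0.2 + 1.4q = 186.3 - 1.7q → q* = 60.0323.
The Pigouvian subsidy equals MEB at q*: 13.3 + 0.9×60.0323 = 67.3291.

subsidy = 67.3 per unit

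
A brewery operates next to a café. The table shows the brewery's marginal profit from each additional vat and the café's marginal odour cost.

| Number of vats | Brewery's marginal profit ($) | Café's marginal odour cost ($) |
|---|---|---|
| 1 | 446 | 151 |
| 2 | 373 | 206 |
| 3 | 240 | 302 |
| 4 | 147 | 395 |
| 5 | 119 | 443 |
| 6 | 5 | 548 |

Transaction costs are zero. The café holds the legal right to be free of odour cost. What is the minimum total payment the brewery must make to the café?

$357

Efficient level: marginal profit ≥ marginal odour cost through level 2, so k* = 2.
With the café holding the right, the brewery must at least compensate total damage at k*: 151 + 206 = 357.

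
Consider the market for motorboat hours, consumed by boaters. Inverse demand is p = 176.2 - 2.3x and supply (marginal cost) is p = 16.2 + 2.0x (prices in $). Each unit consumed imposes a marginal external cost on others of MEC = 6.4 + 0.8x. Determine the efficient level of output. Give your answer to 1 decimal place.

x* = 30.1

Social marginal benefit = demand − MEC = 169.8 - 3.1x.
Set SMB = MC: 169.8 - 3.1x = 16.2 + 2.0x → x* = 30.1176.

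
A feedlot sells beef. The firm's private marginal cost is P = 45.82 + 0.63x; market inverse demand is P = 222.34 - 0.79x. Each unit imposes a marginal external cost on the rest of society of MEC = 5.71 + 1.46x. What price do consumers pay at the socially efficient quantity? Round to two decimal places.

P = 175.49

Social marginal cost = private MC + MEC = 51.53 + 2.09x.
Set SMC = demand: 51.53 + 2.09x = 222.34 - 0.79x → x* = 59.3090.
Consumer price on the demand curve at x*: 222.34 − 0.79×59.3090 = 175.4859.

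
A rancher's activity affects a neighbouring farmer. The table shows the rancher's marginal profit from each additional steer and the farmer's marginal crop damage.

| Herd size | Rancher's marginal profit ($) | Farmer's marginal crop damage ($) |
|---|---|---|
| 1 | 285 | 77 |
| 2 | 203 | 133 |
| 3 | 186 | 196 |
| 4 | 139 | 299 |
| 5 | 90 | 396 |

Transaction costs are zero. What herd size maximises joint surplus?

2

Bargaining reaches the level where marginal profit last exceeds marginal crop damage.
That holds through level 2 (203 ≥ 133) but not at 3 (186 < 196).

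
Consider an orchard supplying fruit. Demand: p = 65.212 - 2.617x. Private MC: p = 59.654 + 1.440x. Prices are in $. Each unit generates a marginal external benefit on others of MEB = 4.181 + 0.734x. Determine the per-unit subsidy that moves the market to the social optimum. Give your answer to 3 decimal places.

Social marginal cost = private MC − MEB = 55.473 + 0.706x.
Set SMC = demand: 55.473 + 0.706x = 65.212 - 2.617x → x* = 2.9308.
The Pigouvian subsidy equals MEB at x*: 4.181 + 0.734×2.9308 = 6.3322.

subsidy = $6.332 per unit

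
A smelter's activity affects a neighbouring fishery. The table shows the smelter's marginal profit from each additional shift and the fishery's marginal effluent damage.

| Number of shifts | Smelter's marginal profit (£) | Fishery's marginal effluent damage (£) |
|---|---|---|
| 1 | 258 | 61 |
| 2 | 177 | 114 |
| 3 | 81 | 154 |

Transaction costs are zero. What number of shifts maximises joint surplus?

Bargaining reaches the level where marginal profit last exceeds marginal effluent damage.
That holds through level 2 (177 ≥ 114) but not at 3 (81 < 154).

2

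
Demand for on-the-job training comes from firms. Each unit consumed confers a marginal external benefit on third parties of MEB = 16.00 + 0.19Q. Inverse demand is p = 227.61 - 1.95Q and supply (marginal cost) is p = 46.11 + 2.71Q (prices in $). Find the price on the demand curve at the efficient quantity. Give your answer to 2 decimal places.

Social marginal benefit = demand + MEB = 243.61 - 1.76Q.
Set SMB = MC: 243.61 - 1.76Q = 46.11 + 2.71Q → Q* = 44.1834.
Consumer price on the demand curve at Q*: 227.61 − 1.95×44.1834 = 141.4524.

P = $141.45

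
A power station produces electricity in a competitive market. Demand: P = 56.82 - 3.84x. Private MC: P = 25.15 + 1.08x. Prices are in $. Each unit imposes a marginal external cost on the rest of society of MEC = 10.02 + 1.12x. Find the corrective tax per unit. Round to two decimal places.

tax = $14.03 per unit

Social marginal cost = private MC + MEC = 35.17 + 2.20x.
Set SMC = demand: 35.17 + 2.20x = 56.82 - 3.84x → x* = 3.5844.
The Pigouvian tax equals MEC at x*: 10.02 + 1.12×3.5844 = 14.0345.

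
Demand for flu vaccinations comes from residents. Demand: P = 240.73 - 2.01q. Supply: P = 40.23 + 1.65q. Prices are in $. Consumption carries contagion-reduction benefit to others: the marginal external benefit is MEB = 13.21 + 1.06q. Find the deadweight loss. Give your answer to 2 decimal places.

Market equilibrium (private): 40.23 + 1.65q = 240.73 - 2.01q → q_m = 54.7814.
Social marginal benefit = demand + MEB = 253.94 - 0.95q.
Set SMB = MC: 253.94 - 0.95q = 40.23 + 1.65q → q* = 82.1962.
Height of the DWL triangle at q_m is SMB(q_m) − MC(q_m) = MEB(q_m) = 71.2783.
DWL = ½ × 27.4148 × 71.2783 = 977.0402.

DWL = $977.04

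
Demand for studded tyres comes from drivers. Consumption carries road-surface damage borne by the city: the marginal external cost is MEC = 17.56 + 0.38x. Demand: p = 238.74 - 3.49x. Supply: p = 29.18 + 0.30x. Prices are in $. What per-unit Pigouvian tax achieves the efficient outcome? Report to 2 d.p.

Social marginal benefit = demand − MEC = 221.18 - 3.87x.
Set SMB = MC: 221.18 - 3.87x = 29.18 + 0.30x → x* = 46.0432.
The Pigouvian tax equals MEC at x*: 17.56 + 0.38×46.0432 = 35.0564.

tax = $35.06 per unit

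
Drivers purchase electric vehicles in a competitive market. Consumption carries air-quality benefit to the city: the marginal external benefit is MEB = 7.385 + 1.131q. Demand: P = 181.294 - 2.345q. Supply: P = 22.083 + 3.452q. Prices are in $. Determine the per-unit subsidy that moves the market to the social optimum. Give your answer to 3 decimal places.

Social marginal benefit = demand + MEB = 188.679 - 1.214q.
Set SMB = MC: 188.679 - 1.214q = 22.083 + 3.452q → q* = 35.7042.
The Pigouvian subsidy equals MEB at q*: 7.385 + 1.131×35.7042 = 47.7665.

subsidy = $47.766 per unit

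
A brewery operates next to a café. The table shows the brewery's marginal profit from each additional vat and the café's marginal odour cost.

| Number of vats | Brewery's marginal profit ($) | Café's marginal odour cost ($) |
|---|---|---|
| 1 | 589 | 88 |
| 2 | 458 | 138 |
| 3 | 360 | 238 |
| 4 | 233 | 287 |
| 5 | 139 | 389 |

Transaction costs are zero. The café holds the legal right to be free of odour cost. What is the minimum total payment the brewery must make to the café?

$464

Efficient level: marginal profit ≥ marginal odour cost through level 3, so k* = 3.
With the café holding the right, the brewery must at least compensate total damage at k*: 88 + 138 + 238 = 464.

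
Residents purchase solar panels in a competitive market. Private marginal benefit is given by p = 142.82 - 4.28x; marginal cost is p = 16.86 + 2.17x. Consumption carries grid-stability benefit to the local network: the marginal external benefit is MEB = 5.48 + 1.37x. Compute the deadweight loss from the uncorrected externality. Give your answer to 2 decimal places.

Market equilibrium (private): 16.86 + 2.17x = 142.82 - 4.28x → x_m = 19.5287.
Social marginal benefit = demand + MEB = 148.30 - 2.91x.
Set SMB = MC: 148.30 - 2.91x = 16.86 + 2.17x → x* = 25.8740.
Height of the DWL triangle at x_m is SMB(x_m) − MC(x_m) = MEB(x_m) = 32.2343.
DWL = ½ × 6.3453 × 32.2343 = 102.2682.

DWL = 102.27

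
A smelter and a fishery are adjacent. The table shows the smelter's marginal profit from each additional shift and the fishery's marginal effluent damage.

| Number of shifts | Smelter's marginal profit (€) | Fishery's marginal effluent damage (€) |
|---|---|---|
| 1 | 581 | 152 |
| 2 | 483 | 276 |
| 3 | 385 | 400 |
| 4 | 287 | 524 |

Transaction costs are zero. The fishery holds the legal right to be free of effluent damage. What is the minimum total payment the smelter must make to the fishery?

€428

Efficient level: marginal profit ≥ marginal effluent damage through level 2, so k* = 2.
With the fishery holding the right, the smelter must at least compensate total damage at k*: 152 + 276 = 428.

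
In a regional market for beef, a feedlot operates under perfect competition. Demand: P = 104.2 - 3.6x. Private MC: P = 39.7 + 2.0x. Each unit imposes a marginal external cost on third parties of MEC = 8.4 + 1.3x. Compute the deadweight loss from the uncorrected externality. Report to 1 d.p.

DWL = 39.6

Market equilibrium (private): 39.7 + 2.0x = 104.2 - 3.6x → x_m = 11.5179.
Social marginal cost = private MC + MEC = 48.1 + 3.3x.
Set SMC = demand: 48.1 + 3.3x = 104.2 - 3.6x → x* = 8.1304.
Height of the DWL triangle at x_m is SMC(x_m) − demand(x_m) = MEC(x_m) = 23.3732.
DWL = ½ × 3.3875 × 23.3732 = 39.5884.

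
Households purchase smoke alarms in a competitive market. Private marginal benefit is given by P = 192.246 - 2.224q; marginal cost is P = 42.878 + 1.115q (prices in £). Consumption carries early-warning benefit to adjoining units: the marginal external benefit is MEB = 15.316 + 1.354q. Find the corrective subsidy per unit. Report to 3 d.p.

Social marginal benefit = demand + MEB = 207.562 - 0.870q.
Set SMB = MC: 207.562 - 0.870q = 42.878 + 1.115q → q* = 82.9642.
The Pigouvian subsidy equals MEB at q*: 15.316 + 1.354×82.9642 = 127.6495.

subsidy = £127.650 per unit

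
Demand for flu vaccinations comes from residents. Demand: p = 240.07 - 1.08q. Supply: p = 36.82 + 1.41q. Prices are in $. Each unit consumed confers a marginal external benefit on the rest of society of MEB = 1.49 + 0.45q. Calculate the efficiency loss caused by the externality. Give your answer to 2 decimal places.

Market equilibrium (private): 36.82 + 1.41q = 240.07 - 1.08q → q_m = 81.6265.
Social marginal benefit = demand + MEB = 241.56 - 0.63q.
Set SMB = MC: 241.56 - 0.63q = 36.82 + 1.41q → q* = 100.3627.
The loss is the area between SMB and MC from q* to q_m; with linear curves that's a triangle of height MEB(q_m).
DWL = ½ × 18.7362 × 38.2219 = 358.0666.

DWL = $358.07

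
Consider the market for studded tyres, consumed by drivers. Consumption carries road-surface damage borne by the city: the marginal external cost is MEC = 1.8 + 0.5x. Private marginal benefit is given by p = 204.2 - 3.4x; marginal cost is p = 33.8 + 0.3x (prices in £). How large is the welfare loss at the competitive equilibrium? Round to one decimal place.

DWL = £73.4

Market equilibrium (private): 33.8 + 0.3x = 204.2 - 3.4x → x_m = 46.0541.
Social marginal benefit = demand − MEC = 202.4 - 3.9x.
Set SMB = MC: 202.4 - 3.9x = 33.8 + 0.3x → x* = 40.1429.
The loss is the area between SMB and MC from x* to x_m; with linear curves that's a triangle of height MEC(x_m).
DWL = ½ × 5.9112 × 24.8270 = 73.3787.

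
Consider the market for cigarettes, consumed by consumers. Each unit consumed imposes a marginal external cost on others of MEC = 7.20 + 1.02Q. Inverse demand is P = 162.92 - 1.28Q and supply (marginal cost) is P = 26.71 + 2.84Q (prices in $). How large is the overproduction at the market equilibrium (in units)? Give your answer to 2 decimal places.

Market equilibrium (private): 26.71 + 2.84Q = 162.92 - 1.28Q → Q_m = 33.0607.
Social marginal benefit = demand − MEC = 155.72 - 2.30Q.
Set SMB = MC: 155.72 - 2.30Q = 26.71 + 2.84Q → Q* = 25.0992.
Gap = |33.0607 − 25.0992| = 7.9615.

7.96 units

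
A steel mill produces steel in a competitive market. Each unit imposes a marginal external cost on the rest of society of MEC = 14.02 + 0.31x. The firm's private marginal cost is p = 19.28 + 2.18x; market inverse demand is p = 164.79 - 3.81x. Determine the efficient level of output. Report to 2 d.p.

Social marginal cost = private MC + MEC = 33.30 + 2.49x.
Set SMC = demand: 33.30 + 2.49x = 164.79 - 3.81x → x* = 20.8714.

x* = 20.87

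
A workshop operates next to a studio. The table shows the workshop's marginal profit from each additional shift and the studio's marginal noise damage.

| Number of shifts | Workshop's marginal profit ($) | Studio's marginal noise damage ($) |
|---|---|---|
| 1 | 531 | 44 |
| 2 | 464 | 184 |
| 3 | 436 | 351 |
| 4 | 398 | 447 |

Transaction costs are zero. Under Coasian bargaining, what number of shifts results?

Bargaining reaches the level where marginal profit last exceeds marginal noise damage.
That holds through level 3 (436 ≥ 351) but not at 4 (398 < 447).

3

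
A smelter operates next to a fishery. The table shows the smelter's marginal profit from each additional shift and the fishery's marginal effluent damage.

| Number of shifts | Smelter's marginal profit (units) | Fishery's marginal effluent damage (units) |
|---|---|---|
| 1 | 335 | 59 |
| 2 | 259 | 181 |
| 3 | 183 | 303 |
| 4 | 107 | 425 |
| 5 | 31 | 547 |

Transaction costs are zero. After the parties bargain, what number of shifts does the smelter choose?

Bargaining reaches the level where marginal profit last exceeds marginal effluent damage.
That holds through level 2 (259 ≥ 181) but not at 3 (183 < 303).

2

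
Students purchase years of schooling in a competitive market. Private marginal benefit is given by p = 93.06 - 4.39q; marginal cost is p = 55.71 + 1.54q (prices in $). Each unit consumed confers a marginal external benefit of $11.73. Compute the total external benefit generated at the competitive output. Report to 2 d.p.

Market equilibrium (private): 55.71 + 1.54q = 93.06 - 4.39q → q_m = 6.2985.
Total external benefit = MEB × q_m = 11.73 × 6.2985 = 73.8814.

$73.88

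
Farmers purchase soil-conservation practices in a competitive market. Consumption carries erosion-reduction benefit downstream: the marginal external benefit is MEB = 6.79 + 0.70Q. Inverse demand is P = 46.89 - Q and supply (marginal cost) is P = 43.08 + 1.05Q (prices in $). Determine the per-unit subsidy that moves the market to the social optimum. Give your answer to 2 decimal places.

subsidy = $12.29 per unit

Social marginal benefit = demand + MEB = 53.68 - 0.30Q.
Set SMB = MC: 53.68 - 0.30Q = 43.08 + 1.05Q → Q* = 7.8519.
The Pigouvian subsidy equals MEB at Q*: 6.79 + 0.70×7.8519 = 12.2863.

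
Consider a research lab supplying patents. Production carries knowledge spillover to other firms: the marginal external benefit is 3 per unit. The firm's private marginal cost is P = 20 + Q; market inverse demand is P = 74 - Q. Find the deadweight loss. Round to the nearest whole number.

DWL = 2

Market equilibrium (private): 20 + Q = 74 - Q → Q_m = 27.0000.
Social marginal cost = private MC − MEB = 17 + Q.
Set SMC = demand: 17 + Q = 74 - Q → Q* = 28.5000.
Between Q* and Q_m the wedge demand − SMC runs linearly from 0 to MEB(Q_m), so the loss is a triangle.
DWL = ½ × 1.5000 × 3.0000 = 2.2500.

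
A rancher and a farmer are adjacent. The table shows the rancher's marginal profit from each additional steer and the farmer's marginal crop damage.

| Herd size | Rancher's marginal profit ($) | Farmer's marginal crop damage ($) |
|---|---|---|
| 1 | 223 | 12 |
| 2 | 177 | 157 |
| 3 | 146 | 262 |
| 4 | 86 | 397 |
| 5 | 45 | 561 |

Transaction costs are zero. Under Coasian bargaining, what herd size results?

2

Bargaining reaches the level where marginal profit last exceeds marginal crop damage.
That holds through level 2 (177 ≥ 157) but not at 3 (146 < 262).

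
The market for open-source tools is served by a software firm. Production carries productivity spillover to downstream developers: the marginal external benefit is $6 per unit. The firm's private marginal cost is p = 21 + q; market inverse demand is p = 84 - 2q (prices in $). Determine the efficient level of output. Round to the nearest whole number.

Social marginal cost = private MC − MEB = 15 + q.
Set SMC = demand: 15 + q = 84 - 2q → q* = 23.0000.

q* = 23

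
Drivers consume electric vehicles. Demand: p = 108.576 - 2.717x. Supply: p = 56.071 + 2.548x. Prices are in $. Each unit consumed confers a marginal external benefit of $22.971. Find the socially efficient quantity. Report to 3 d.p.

Social marginal benefit = demand + MEB = 131.547 - 2.717x.
Set SMB = MC: 131.547 - 2.717x = 56.071 + 2.548x → x* = 14.3354.

x* = 14.335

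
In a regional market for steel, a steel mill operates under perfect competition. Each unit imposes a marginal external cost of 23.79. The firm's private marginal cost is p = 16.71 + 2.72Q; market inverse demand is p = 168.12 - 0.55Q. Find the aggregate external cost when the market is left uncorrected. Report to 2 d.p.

Market equilibrium (private): 16.71 + 2.72Q = 168.12 - 0.55Q → Q_m = 46.3028.
Total external cost = MEC × Q_m = 23.79 × 46.3028 = 1101.5436.

1101.54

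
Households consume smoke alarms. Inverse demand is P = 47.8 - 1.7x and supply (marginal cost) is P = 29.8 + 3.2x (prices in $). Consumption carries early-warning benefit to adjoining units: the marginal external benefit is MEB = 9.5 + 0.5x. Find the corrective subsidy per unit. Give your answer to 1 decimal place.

subsidy = $12.6 per unit

Social marginal benefit = demand + MEB = 57.3 - 1.2x.
Set SMB = MC: 57.3 - 1.2x = 29.8 + 3.2x → x* = 6.2500.
The Pigouvian subsidy equals MEB at x*: 9.5 + 0.5×6.2500 = 12.6250.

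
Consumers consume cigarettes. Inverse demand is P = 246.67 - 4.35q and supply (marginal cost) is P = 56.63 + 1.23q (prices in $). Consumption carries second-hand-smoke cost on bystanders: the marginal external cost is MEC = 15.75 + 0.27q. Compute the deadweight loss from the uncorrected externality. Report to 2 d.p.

Market equilibrium (private): 56.63 + 1.23q = 246.67 - 4.35q → q_m = 34.0573.
Social marginal benefit = demand − MEC = 230.92 - 4.62q.
Set SMB = MC: 230.92 - 4.62q = 56.63 + 1.23q → q* = 29.7932.
The loss is the area between SMB and MC from q* to q_m; with linear curves that's a triangle of height MEC(q_m).
DWL = ½ × 4.2641 × 24.9455 = 53.1851.

DWL = $53.19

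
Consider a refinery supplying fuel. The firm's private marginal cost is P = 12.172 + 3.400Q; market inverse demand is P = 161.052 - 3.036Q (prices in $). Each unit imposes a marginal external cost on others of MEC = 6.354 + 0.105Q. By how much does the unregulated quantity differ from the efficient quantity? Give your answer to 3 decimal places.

1.343 units

Market equilibrium (private): 12.172 + 3.400Q = 161.052 - 3.036Q → Q_m = 23.1324.
Social marginal cost = private MC + MEC = 18.526 + 3.505Q.
Set SMC = demand: 18.526 + 3.505Q = 161.052 - 3.036Q → Q* = 21.7896.
Gap = |23.1324 − 21.7896| = 1.3428.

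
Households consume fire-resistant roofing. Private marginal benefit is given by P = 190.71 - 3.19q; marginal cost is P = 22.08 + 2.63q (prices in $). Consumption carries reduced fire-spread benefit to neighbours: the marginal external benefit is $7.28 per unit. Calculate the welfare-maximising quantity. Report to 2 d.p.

q* = 30.23

Social marginal benefit = demand + MEB = 197.99 - 3.19q.
Set SMB = MC: 197.99 - 3.19q = 22.08 + 2.63q → q* = 30.2251.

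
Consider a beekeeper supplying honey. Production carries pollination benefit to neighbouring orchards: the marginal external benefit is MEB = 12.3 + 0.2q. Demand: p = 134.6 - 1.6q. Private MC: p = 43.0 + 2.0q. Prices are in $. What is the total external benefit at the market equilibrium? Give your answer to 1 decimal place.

$377.7

Market equilibrium (private): 43.0 + 2.0q = 134.6 - 1.6q → q_m = 25.4444.
Total external benefit = ∫₀^{q_m} (12.3 + 0.2q) dq = 12.3×25.4444 + ½×0.2×25.4444² = 377.7079.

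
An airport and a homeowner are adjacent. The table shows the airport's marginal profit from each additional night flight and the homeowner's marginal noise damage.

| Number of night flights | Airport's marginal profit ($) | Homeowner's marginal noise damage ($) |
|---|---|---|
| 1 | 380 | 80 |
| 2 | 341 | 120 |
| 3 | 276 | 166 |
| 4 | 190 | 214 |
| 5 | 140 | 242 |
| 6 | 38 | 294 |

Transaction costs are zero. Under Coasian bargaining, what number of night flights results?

Bargaining reaches the level where marginal profit last exceeds marginal noise damage.
That holds through level 3 (276 ≥ 166) but not at 4 (190 < 214).

3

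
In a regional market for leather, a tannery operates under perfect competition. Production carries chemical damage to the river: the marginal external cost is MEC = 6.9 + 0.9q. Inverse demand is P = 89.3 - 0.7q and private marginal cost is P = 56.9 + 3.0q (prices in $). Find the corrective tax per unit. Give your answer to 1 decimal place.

Social marginal cost = private MC + MEC = 63.8 + 3.9q.
Set SMC = demand: 63.8 + 3.9q = 89.3 - 0.7q → q* = 5.5435.
The Pigouvian tax equals MEC at q*: 6.9 + 0.9×5.5435 = 11.8892.

tax = $11.9 per unit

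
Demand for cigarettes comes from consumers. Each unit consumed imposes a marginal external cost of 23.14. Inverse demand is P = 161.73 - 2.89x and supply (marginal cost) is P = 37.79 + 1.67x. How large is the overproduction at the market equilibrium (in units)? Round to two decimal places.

Market equilibrium (private): 37.79 + 1.67x = 161.73 - 2.89x → x_m = 27.1798.
Social marginal benefit = demand − MEC = 138.59 - 2.89x.
Set SMB = MC: 138.59 - 2.89x = 37.79 + 1.67x → x* = 22.1053.
Gap = |27.1798 − 22.1053| = 5.0745.

5.07 units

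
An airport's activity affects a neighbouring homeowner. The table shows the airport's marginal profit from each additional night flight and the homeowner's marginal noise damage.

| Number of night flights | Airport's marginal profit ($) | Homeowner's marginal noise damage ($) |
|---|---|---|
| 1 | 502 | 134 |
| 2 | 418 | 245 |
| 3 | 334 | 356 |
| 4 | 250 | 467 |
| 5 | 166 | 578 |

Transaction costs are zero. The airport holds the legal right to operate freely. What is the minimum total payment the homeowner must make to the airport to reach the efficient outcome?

Left alone the airport would choose level 5 (marginal profit stays positive).
Efficient level: k* = 2 (marginal profit ≥ marginal noise damage through 2).
The homeowner must at least cover the airport's forgone profit from cutting 5→2: 334 + 250 + 166 = 750.

$750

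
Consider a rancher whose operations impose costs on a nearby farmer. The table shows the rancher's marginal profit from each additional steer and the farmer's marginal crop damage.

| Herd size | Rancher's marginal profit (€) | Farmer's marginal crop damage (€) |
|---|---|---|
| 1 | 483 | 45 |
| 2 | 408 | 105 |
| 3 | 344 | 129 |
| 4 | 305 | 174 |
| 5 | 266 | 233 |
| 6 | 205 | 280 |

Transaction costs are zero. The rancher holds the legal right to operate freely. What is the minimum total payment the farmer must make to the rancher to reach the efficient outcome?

€205

Left alone the rancher would choose level 6 (marginal profit stays positive).
Efficient level: k* = 5 (marginal profit ≥ marginal crop damage through 5).
The farmer must at least cover the rancher's forgone profit from cutting 6→5: 205 = 205.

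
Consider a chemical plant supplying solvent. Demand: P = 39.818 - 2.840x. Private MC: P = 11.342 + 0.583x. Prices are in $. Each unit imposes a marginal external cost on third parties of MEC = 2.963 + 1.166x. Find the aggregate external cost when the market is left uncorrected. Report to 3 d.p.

Market equilibrium (private): 11.342 + 0.583x = 39.818 - 2.840x → x_m = 8.3190.
Total external cost = ∫₀^{x_m} (2.963 + 1.166x) dx = 2.963×8.3190 + ½×1.166×8.3190² = 64.9962.

$64.996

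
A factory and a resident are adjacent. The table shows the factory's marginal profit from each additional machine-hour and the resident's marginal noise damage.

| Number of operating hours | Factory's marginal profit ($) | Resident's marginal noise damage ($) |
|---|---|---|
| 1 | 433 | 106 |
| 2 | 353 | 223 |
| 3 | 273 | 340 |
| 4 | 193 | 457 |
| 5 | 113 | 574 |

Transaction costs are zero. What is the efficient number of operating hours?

2

Bargaining reaches the level where marginal profit last exceeds marginal noise damage.
That holds through level 2 (353 ≥ 223) but not at 3 (273 < 340).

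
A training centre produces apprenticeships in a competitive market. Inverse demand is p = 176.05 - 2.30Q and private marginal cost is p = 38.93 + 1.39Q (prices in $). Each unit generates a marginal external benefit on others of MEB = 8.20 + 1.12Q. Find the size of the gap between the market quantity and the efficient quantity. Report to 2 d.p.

Market equilibrium (private): 38.93 + 1.39Q = 176.05 - 2.30Q → Q_m = 37.1599.
Social marginal cost = private MC − MEB = 30.73 + 0.27Q.
Set SMC = demand: 30.73 + 0.27Q = 176.05 - 2.30Q → Q* = 56.5447.
Gap = |37.1599 − 56.5447| = 19.3848.

19.38 units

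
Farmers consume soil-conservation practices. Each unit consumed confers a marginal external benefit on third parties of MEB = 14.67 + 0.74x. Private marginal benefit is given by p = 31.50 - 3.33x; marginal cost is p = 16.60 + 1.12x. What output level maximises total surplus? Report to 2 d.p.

x* = 7.97

Social marginal benefit = demand + MEB = 46.17 - 2.59x.
Set SMB = MC: 46.17 - 2.59x = 16.60 + 1.12x → x* = 7.9704.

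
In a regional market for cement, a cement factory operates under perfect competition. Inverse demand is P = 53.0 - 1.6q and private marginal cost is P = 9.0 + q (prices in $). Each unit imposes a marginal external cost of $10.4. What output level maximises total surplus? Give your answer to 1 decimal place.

q* = 12.9

Social marginal cost = private MC + MEC = 19.4 + q.
Set SMC = demand: 19.4 + q = 53.0 - 1.6q → q* = 12.9231.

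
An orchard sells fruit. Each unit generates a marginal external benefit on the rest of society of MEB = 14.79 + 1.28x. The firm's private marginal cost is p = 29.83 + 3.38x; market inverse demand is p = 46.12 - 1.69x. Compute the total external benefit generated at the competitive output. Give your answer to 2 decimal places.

Market equilibrium (private): 29.83 + 3.38x = 46.12 - 1.69x → x_m = 3.2130.
Total external benefit = ∫₀^{x_m} (14.79 + 1.28x) dx = 14.79×3.2130 + ½×1.28×3.2130² = 54.1272.

54.13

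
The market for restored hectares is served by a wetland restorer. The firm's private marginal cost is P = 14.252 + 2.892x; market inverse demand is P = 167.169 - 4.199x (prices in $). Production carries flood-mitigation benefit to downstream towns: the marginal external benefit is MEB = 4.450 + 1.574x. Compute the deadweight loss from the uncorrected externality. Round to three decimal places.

DWL = $133.591

Market equilibrium (private): 14.252 + 2.892x = 167.169 - 4.199x → x_m = 21.5649.
Social marginal cost = private MC − MEB = 9.802 + 1.318x.
Set SMC = demand: 9.802 + 1.318x = 167.169 - 4.199x → x* = 28.5240.
Between x* and x_m the wedge demand − SMC runs linearly from 0 to MEB(x_m), so the loss is a triangle.
DWL = ½ × 6.9591 × 38.3932 = 133.5911.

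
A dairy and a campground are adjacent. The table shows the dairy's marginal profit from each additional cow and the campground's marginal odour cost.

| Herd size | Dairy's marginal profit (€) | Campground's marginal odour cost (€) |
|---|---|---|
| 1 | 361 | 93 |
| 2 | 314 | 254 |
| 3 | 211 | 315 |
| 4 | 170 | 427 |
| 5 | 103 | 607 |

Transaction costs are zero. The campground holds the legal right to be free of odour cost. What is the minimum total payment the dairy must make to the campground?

€347

Efficient level: marginal profit ≥ marginal odour cost through level 2, so k* = 2.
With the campground holding the right, the dairy must at least compensate total damage at k*: 93 + 254 = 347.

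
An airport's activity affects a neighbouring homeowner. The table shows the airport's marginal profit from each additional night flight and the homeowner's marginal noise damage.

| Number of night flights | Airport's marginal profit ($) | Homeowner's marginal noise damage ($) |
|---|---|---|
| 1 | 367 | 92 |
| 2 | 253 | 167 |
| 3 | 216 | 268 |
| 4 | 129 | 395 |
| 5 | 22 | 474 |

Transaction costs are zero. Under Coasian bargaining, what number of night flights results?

Bargaining reaches the level where marginal profit last exceeds marginal noise damage.
That holds through level 2 (253 ≥ 167) but not at 3 (216 < 268).

2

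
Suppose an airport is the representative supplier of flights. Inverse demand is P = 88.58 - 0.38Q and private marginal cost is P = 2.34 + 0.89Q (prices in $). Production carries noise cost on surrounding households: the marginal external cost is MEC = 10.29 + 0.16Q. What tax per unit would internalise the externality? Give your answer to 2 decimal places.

tax = $18.79 per unit

Social marginal cost = private MC + MEC = 12.63 + 1.05Q.
Set SMC = demand: 12.63 + 1.05Q = 88.58 - 0.38Q → Q* = 53.1119.
The Pigouvian tax equals MEC at Q*: 10.29 + 0.16×53.1119 = 18.7879.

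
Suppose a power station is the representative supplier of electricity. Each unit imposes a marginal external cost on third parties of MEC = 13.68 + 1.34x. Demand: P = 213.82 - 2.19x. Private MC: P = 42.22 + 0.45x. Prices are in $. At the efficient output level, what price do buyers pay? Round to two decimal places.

P = $126.92

Social marginal cost = private MC + MEC = 55.90 + 1.79x.
Set SMC = demand: 55.90 + 1.79x = 213.82 - 2.19x → x* = 39.6784.
Consumer price on the demand curve at x*: 213.82 − 2.19×39.6784 = 126.9243.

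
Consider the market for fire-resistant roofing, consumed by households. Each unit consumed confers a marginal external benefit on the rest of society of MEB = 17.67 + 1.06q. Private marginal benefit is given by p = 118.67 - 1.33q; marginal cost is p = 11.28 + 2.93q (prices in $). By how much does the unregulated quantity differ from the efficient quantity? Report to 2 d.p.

13.87 units

Market equilibrium (private): 11.28 + 2.93q = 118.67 - 1.33q → q_m = 25.2089.
Social marginal benefit = demand + MEB = 136.34 - 0.27q.
Set SMB = MC: 136.34 - 0.27q = 11.28 + 2.93q → q* = 39.0813.
Gap = |25.2089 − 39.0813| = 13.8724.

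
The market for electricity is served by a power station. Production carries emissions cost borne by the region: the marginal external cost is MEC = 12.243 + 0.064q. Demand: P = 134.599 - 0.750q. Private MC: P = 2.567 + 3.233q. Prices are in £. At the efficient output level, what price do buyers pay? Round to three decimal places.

Social marginal cost = private MC + MEC = 14.810 + 3.297q.
Set SMC = demand: 14.810 + 3.297q = 134.599 - 0.750q → q* = 29.5995.
Consumer price on the demand curve at q*: 134.599 − 0.750×29.5995 = 112.3994.

P = £112.399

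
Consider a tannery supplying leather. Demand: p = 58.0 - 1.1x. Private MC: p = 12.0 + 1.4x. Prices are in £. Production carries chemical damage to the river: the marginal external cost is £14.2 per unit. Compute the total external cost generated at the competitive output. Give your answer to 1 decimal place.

£261.3

Market equilibrium (private): 12.0 + 1.4x = 58.0 - 1.1x → x_m = 18.4000.
Total external cost = MEC × x_m = 14.2 × 18.4000 = 261.2800.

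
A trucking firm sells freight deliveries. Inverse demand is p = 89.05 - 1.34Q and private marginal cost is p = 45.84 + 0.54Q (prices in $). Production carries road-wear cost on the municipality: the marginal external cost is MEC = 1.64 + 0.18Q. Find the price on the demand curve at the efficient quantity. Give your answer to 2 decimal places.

P = $62.01

Social marginal cost = private MC + MEC = 47.48 + 0.72Q.
Set SMC = demand: 47.48 + 0.72Q = 89.05 - 1.34Q → Q* = 20.1796.
Consumer price on the demand curve at Q*: 89.05 − 1.34×20.1796 = 62.0093.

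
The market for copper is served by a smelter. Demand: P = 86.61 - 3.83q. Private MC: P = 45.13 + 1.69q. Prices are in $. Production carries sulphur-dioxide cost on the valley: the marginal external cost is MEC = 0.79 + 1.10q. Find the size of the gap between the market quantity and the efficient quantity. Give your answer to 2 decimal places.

1.37 units

Market equilibrium (private): 45.13 + 1.69q = 86.61 - 3.83q → q_m = 7.5145.
Social marginal cost = private MC + MEC = 45.92 + 2.79q.
Set SMC = demand: 45.92 + 2.79q = 86.61 - 3.83q → q* = 6.1465.
Gap = |7.5145 − 6.1465| = 1.3680.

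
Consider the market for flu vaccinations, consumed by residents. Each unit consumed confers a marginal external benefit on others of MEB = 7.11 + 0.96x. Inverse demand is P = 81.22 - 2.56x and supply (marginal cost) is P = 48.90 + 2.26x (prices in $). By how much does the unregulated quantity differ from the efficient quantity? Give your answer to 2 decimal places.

3.51 units

Market equilibrium (private): 48.90 + 2.26x = 81.22 - 2.56x → x_m = 6.7054.
Social marginal benefit = demand + MEB = 88.33 - 1.60x.
Set SMB = MC: 88.33 - 1.60x = 48.90 + 2.26x → x* = 10.2150.
Gap = |6.7054 − 10.2150| = 3.5096.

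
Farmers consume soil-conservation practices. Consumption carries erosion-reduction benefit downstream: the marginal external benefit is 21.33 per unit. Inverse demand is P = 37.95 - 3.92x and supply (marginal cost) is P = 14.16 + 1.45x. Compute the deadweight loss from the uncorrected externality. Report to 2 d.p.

Market equilibrium (private): 14.16 + 1.45x = 37.95 - 3.92x → x_m = 4.4302.
Social marginal benefit = demand + MEB = 59.28 - 3.92x.
Set SMB = MC: 59.28 - 3.92x = 14.16 + 1.45x → x* = 8.4022.
Between x* and x_m the wedge SMB − MC runs linearly from 0 to MEB(x_m), so the loss is a triangle.
DWL = ½ × 3.9720 × 21.3300 = 42.3614.

DWL = 42.36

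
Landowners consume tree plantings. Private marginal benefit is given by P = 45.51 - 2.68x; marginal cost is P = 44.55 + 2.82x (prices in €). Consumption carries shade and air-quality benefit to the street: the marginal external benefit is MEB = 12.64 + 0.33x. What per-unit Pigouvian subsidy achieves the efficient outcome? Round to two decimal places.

subsidy = €13.51 per unit

Social marginal benefit = demand + MEB = 58.15 - 2.35x.
Set SMB = MC: 58.15 - 2.35x = 44.55 + 2.82x → x* = 2.6306.
The Pigouvian subsidy equals MEB at x*: 12.64 + 0.33×2.6306 = 13.5081.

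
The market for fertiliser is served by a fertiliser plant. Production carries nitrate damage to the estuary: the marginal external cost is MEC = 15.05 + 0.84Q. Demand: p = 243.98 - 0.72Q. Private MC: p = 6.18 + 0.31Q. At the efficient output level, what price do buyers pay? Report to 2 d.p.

Social marginal cost = private MC + MEC = 21.23 + 1.15Q.
Set SMC = demand: 21.23 + 1.15Q = 243.98 - 0.72Q → Q* = 119.1176.
Consumer price on the demand curve at Q*: 243.98 − 0.72×119.1176 = 158.2153.

P = 158.22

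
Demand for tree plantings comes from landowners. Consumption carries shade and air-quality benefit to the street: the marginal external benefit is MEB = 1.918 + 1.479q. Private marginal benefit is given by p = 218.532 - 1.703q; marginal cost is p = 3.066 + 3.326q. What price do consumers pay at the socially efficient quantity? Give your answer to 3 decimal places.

Social marginal benefit = demand + MEB = 220.450 - 0.224q.
Set SMB = MC: 220.450 - 0.224q = 3.066 + 3.326q → q* = 61.2349.
Consumer price on the demand curve at q*: 218.532 − 1.703×61.2349 = 114.2490.

P = 114.249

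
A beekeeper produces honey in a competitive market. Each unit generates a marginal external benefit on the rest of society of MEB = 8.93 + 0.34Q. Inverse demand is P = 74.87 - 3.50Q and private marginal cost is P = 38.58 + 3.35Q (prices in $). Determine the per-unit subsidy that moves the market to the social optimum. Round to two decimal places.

subsidy = $11.29 per unit

Social marginal cost = private MC − MEB = 29.65 + 3.01Q.
Set SMC = demand: 29.65 + 3.01Q = 74.87 - 3.50Q → Q* = 6.9462.
The Pigouvian subsidy equals MEB at Q*: 8.93 + 0.34×6.9462 = 11.2917.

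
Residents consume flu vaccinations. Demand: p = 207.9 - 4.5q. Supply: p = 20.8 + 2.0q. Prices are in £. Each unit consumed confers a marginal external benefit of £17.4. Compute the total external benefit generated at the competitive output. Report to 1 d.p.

£500.9

Market equilibrium (private): 20.8 + 2.0q = 207.9 - 4.5q → q_m = 28.7846.
Total external benefit = MEB × q_m = 17.4 × 28.7846 = 500.8520.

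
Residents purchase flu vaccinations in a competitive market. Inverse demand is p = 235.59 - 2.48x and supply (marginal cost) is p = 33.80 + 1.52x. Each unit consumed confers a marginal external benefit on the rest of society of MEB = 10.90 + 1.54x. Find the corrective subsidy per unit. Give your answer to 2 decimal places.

subsidy = 144.05 per unit

Social marginal benefit = demand + MEB = 246.49 - 0.94x.
Set SMB = MC: 246.49 - 0.94x = 33.80 + 1.52x → x* = 86.4593.
The Pigouvian subsidy equals MEB at x*: 10.90 + 1.54×86.4593 = 144.0473.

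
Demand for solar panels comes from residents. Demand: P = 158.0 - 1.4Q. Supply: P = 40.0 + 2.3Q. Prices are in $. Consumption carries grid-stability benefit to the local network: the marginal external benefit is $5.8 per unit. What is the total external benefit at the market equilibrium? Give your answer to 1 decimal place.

Market equilibrium (private): 40.0 + 2.3Q = 158.0 - 1.4Q → Q_m = 31.8919.
Total external benefit = MEB × Q_m = 5.8 × 31.8919 = 184.9730.

$185.0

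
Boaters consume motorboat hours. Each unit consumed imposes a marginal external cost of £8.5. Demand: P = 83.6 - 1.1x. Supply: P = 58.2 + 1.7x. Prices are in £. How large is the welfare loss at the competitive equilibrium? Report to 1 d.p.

DWL = £12.9

Market equilibrium (private): 58.2 + 1.7x = 83.6 - 1.1x → x_m = 9.0714.
Social marginal benefit = demand − MEC = 75.1 - 1.1x.
Set SMB = MC: 75.1 - 1.1x = 58.2 + 1.7x → x* = 6.0357.
The loss is the area between SMB and MC from x* to x_m; with linear curves that's a triangle of height MEC(x_m).
DWL = ½ × 3.0357 × 8.5000 = 12.9017.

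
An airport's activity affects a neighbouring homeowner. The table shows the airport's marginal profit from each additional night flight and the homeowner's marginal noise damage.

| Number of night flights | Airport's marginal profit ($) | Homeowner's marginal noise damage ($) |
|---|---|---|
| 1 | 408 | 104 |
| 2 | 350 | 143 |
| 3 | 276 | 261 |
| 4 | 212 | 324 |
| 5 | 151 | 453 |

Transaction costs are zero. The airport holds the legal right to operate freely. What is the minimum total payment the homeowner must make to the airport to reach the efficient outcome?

$363

Left alone the airport would choose level 5 (marginal profit stays positive).
Efficient level: k* = 3 (marginal profit ≥ marginal noise damage through 3).
The homeowner must at least cover the airport's forgone profit from cutting 5→3: 212 + 151 = 363.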